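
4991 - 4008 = 983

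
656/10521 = 656/10521 = 0.06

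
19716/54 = 365  +  1/9= 365.11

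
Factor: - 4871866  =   - 2^1*19^1*41^1*53^1 * 59^1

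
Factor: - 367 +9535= 9168 =2^4*3^1* 191^1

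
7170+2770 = 9940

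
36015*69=2485035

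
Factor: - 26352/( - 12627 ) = 2^4*3^1*23^( - 1 ) = 48/23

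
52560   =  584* 90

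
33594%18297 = 15297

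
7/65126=7/65126 = 0.00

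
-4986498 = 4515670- 9502168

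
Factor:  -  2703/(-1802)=3/2 =2^( - 1)*3^1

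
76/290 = 38/145 =0.26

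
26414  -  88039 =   -  61625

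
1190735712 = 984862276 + 205873436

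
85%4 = 1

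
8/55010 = 4/27505 = 0.00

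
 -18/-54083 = 18/54083 = 0.00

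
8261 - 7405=856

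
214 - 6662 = - 6448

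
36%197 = 36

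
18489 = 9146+9343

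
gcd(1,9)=1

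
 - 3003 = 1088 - 4091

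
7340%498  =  368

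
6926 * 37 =256262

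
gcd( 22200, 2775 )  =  2775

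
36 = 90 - 54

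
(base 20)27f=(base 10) 955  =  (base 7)2533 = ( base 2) 1110111011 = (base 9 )1271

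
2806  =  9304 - 6498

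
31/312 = 31/312 = 0.10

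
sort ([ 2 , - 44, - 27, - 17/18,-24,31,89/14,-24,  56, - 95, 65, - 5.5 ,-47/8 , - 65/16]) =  [-95, - 44, - 27, - 24, - 24,-47/8 ,-5.5,-65/16,  -  17/18,  2, 89/14, 31, 56,65]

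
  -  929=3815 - 4744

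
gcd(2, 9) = 1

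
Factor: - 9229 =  - 11^1*839^1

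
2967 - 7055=- 4088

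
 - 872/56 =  - 16 + 3/7=- 15.57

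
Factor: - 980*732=  -  2^4 * 3^1*5^1*7^2*61^1 =- 717360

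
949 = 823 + 126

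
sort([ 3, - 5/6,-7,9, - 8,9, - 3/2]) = [ - 8, - 7, - 3/2, - 5/6,3,9,9 ] 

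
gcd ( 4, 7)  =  1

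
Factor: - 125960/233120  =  -2^ ( - 2) * 31^( - 1 )*67^1  =  - 67/124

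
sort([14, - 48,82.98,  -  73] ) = [ - 73, - 48,14, 82.98]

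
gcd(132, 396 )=132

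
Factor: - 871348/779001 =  - 2^2*3^( - 1)*31^1*7027^1*259667^( - 1 )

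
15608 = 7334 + 8274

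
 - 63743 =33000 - 96743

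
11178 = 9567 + 1611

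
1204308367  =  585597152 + 618711215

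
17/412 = 17/412 = 0.04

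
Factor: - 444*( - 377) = 167388 = 2^2* 3^1*13^1*29^1*37^1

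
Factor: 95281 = 151^1*631^1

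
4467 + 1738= 6205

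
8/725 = 8/725 = 0.01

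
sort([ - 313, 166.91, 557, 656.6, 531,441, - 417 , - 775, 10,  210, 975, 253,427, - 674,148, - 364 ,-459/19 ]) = [ - 775 ,-674, - 417,-364, - 313,-459/19 , 10, 148, 166.91,210,253, 427,441, 531, 557, 656.6, 975] 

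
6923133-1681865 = 5241268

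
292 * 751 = 219292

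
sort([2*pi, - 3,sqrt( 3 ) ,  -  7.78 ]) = [ - 7.78, - 3,sqrt(3 ),2* pi ]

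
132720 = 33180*4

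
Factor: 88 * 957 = 2^3*3^1*11^2*29^1 = 84216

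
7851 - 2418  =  5433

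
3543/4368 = 1181/1456 = 0.81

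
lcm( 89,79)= 7031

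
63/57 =21/19  =  1.11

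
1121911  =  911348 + 210563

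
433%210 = 13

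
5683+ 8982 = 14665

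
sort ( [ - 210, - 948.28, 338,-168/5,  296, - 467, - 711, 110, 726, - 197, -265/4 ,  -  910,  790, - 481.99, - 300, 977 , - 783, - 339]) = [  -  948.28, - 910, - 783, - 711,  -  481.99,  -  467, - 339, - 300, - 210, - 197,  -  265/4, - 168/5,110, 296, 338,726,790, 977]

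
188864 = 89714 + 99150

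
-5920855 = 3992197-9913052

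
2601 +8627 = 11228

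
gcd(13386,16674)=6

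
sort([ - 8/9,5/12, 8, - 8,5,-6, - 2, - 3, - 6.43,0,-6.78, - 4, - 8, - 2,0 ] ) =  [ - 8, - 8, - 6.78, - 6.43, - 6,-4, - 3, - 2, - 2, - 8/9,0,0,5/12,5, 8] 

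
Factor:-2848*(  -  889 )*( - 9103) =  -2^5*7^1 * 89^1*127^1* 9103^1= -23047630816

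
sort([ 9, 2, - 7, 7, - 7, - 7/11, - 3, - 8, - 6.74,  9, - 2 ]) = [ - 8,  -  7, - 7, - 6.74, - 3, - 2, - 7/11, 2,7, 9,9 ]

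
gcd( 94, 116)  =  2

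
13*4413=57369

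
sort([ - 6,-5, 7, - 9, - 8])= [ - 9, - 8,-6, - 5,7 ] 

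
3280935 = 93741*35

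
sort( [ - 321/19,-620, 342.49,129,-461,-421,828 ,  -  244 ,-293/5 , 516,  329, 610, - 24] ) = [ - 620,-461, - 421, - 244, - 293/5, - 24, - 321/19,129,329,  342.49,  516, 610 , 828]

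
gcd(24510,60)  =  30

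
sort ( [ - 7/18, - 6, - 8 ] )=[ - 8, - 6, - 7/18] 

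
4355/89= 48+83/89= 48.93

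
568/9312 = 71/1164 = 0.06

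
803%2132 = 803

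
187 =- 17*( - 11) 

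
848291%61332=50975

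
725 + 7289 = 8014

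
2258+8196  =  10454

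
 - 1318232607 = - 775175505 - 543057102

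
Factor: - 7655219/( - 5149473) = 3^( - 1)*7^(-1)*11^1*13^1*17^1*47^1*67^1 *379^( - 1)  *647^( - 1) 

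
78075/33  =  26025/11 = 2365.91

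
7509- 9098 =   -  1589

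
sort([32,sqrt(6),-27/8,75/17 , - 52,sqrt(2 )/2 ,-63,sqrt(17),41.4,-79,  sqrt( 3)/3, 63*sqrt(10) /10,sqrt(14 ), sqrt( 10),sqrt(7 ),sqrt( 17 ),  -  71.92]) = [-79,-71.92,-63,-52, - 27/8, sqrt( 3)/3,sqrt( 2 )/2,sqrt(6 ) , sqrt( 7),sqrt( 10), sqrt(14 ), sqrt( 17 )  ,  sqrt(17),  75/17,63*sqrt(10)/10, 32 , 41.4]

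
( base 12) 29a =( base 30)dg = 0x196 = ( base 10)406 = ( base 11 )33A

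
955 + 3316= 4271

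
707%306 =95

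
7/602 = 1/86 = 0.01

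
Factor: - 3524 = -2^2 *881^1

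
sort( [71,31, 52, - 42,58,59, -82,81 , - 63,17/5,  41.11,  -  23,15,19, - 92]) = [-92, - 82, - 63, - 42 , - 23,17/5, 15 , 19,31,41.11,52,58,59,71, 81 ] 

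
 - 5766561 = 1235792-7002353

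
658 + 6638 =7296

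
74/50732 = 37/25366 =0.00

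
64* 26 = 1664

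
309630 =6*51605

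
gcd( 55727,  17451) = 7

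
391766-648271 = -256505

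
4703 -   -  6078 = 10781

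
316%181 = 135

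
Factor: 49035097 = 2089^1*23473^1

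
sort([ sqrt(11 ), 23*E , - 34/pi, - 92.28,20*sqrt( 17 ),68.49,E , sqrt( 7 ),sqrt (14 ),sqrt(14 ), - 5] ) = [ - 92.28, - 34/pi, - 5,sqrt(7 ),E,sqrt(11 ), sqrt( 14), sqrt( 14 ), 23 * E, 68.49  ,  20*sqrt( 17)]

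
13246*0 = 0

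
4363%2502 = 1861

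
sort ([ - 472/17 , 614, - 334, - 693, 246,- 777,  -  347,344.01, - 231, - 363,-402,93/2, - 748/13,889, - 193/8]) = [ - 777, - 693, - 402, - 363, - 347, - 334,  -  231, - 748/13, - 472/17, - 193/8,93/2, 246,344.01, 614,889]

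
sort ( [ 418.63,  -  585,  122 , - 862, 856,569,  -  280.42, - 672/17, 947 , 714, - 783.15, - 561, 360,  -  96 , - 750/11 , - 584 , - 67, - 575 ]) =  [ - 862, - 783.15, - 585, - 584, - 575, - 561, - 280.42, - 96, - 750/11,-67, - 672/17, 122  ,  360,  418.63,  569,714,  856, 947 ] 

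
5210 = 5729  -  519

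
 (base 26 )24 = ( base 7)110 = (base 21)2e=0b111000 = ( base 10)56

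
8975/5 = 1795 = 1795.00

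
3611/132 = 27 + 47/132 = 27.36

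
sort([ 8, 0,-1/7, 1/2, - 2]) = [-2,-1/7,0,1/2,8]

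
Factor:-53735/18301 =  - 5^1 * 11^1*977^1*18301^( - 1)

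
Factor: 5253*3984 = 20927952 = 2^4*3^2 *17^1*83^1*103^1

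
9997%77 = 64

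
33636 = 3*11212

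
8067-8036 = 31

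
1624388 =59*27532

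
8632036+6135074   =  14767110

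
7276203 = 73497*99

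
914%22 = 12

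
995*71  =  70645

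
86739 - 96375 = - 9636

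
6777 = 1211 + 5566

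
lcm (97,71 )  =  6887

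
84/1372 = 3/49 = 0.06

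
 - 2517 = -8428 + 5911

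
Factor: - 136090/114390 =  - 3^( - 2 ) * 41^( - 1 )*439^1=- 439/369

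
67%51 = 16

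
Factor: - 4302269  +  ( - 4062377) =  - 2^1*17^1*157^1*1567^1 = -8364646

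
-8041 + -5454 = -13495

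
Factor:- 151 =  - 151^1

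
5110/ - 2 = -2555/1 = - 2555.00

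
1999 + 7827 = 9826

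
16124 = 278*58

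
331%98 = 37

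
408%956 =408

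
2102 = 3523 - 1421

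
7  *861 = 6027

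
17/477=17/477=0.04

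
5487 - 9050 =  - 3563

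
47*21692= 1019524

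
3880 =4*970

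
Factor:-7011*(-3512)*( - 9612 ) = -2^5*3^5*19^1*41^1 * 89^1*439^1 =-  236672738784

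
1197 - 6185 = -4988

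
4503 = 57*79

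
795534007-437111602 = 358422405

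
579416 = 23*25192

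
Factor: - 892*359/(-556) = 139^( - 1 )*223^1*359^1   =  80057/139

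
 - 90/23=-4 + 2/23 = - 3.91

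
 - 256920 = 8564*( - 30 ) 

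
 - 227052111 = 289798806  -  516850917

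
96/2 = 48=48.00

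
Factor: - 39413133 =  - 3^2 * 1847^1 * 2371^1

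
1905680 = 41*46480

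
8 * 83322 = 666576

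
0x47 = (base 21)38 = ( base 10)71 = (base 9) 78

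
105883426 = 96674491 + 9208935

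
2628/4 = 657 = 657.00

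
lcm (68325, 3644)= 273300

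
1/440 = 1/440 = 0.00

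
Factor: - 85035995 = -5^1*11^1*79^1*19571^1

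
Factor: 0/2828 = 0 = 0^1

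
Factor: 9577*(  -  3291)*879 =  - 3^2*61^1*157^1*293^1*1097^1 = - 27704240253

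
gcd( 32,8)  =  8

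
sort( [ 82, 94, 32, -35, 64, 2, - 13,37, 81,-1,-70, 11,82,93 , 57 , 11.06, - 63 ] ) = [  -  70,- 63,-35, - 13 , - 1,2,11,11.06,32,37,  57 , 64,81 , 82 , 82 , 93,94 ] 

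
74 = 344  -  270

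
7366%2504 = 2358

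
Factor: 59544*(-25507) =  - 1518788808 = -2^3*3^2*23^1 * 827^1*1109^1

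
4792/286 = 2396/143 = 16.76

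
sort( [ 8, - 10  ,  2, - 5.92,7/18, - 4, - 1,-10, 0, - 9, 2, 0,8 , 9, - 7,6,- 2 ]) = [-10, - 10 , -9, - 7, - 5.92, -4,-2, - 1, 0, 0, 7/18,  2,2,6,8,8, 9 ]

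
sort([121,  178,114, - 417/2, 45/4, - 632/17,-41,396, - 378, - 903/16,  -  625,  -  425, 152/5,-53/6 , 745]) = [  -  625, - 425 ,  -  378, - 417/2, - 903/16,-41 ,-632/17,-53/6,45/4,152/5, 114, 121, 178,396,745 ] 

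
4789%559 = 317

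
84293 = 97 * 869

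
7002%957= 303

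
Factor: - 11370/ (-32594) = 3^1*5^1*43^ ( - 1 ) = 15/43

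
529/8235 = 529/8235   =  0.06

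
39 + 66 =105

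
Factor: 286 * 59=2^1 * 11^1*13^1*59^1 = 16874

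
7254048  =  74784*97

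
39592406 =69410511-29818105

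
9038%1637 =853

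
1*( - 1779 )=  - 1779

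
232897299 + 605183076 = 838080375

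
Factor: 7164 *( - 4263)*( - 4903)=149738267196 = 2^2*3^3*7^2*29^1*199^1  *  4903^1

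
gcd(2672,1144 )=8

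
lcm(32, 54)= 864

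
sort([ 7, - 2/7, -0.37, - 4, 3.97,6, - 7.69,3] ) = [-7.69, - 4, - 0.37 , - 2/7, 3,  3.97,6, 7 ]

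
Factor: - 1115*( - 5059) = 5^1*223^1*5059^1 = 5640785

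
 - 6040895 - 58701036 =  -64741931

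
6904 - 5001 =1903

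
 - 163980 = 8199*(- 20)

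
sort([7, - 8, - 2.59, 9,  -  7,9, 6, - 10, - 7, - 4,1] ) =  [ - 10, - 8,-7, - 7,  -  4 , - 2.59 , 1, 6,7 , 9,9 ] 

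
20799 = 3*6933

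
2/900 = 1/450 = 0.00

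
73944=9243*8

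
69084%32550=3984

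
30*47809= 1434270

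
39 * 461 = 17979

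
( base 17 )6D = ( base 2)1110011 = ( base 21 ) 5a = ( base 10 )115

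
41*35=1435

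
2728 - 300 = 2428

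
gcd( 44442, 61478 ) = 2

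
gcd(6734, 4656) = 2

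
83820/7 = 83820/7 = 11974.29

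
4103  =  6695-2592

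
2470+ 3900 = 6370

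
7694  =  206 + 7488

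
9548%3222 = 3104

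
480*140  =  67200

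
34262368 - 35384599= - 1122231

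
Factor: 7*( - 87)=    - 3^1*7^1*29^1 = - 609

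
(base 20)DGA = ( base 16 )159A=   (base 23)aaa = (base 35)4I0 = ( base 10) 5530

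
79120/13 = 6086  +  2/13=6086.15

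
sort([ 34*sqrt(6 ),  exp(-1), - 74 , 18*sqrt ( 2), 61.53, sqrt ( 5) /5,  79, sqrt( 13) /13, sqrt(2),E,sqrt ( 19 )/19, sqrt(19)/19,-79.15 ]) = [  -  79.15,  -  74 , sqrt( 19)/19,sqrt( 19)/19,sqrt(13 )/13,exp(-1 ),sqrt( 5)/5, sqrt(2),E,18 * sqrt(2), 61.53,79,34*sqrt(6) ]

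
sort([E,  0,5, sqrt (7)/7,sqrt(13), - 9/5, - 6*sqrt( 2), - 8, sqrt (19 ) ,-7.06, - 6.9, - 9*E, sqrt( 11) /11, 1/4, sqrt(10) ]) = [  -  9*E, - 6 * sqrt(2), - 8, - 7.06, - 6.9, - 9/5,0,1/4,  sqrt( 11 )/11, sqrt(7 ) /7, E , sqrt( 10 ),sqrt(13 ), sqrt( 19),5] 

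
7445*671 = 4995595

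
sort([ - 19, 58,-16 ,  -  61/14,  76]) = [ -19,-16, - 61/14,58, 76]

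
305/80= 61/16 = 3.81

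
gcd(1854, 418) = 2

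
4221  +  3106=7327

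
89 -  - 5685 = 5774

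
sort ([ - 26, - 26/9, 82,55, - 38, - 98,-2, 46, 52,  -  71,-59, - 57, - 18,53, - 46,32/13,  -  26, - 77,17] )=[- 98,-77, - 71,  -  59,  -  57, - 46, - 38,-26,-26, - 18, - 26/9,-2, 32/13 , 17,46 , 52, 53,55, 82]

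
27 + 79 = 106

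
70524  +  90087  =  160611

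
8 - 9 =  -1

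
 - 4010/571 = -4010/571 = - 7.02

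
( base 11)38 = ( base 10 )41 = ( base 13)32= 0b101001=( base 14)2d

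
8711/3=2903+2/3= 2903.67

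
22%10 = 2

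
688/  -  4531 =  - 1 + 3843/4531=- 0.15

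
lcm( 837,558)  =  1674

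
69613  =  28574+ 41039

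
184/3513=184/3513 = 0.05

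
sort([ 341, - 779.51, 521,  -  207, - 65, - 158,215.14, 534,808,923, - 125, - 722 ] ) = [-779.51, - 722, - 207,-158, - 125,-65,215.14, 341, 521, 534, 808, 923 ] 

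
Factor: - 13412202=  - 2^1 * 3^1*47^1*199^1*239^1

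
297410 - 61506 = 235904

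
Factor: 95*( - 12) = - 1140 = -2^2*3^1*5^1*19^1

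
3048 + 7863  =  10911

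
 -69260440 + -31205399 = - 100465839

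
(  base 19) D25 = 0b1001010000000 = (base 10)4736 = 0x1280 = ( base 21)afb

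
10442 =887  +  9555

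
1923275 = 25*76931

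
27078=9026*3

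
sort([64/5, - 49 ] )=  [ - 49,64/5]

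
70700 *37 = 2615900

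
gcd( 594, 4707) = 9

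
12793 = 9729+3064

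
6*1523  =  9138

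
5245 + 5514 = 10759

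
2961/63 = 47  =  47.00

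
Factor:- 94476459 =  -  3^1 *7^2*11^1*58427^1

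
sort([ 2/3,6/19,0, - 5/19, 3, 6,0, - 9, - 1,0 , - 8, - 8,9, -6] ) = [ - 9, - 8, - 8,-6,- 1,-5/19, 0, 0, 0, 6/19,2/3, 3, 6,9]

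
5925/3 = 1975 = 1975.00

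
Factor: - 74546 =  - 2^1*37273^1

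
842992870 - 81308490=761684380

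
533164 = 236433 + 296731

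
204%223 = 204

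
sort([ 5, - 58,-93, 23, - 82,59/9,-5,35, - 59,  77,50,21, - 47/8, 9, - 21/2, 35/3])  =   [ - 93, - 82, -59, - 58, - 21/2, - 47/8,  -  5,5,59/9,9,35/3, 21, 23, 35, 50,77]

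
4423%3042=1381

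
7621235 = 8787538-1166303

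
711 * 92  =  65412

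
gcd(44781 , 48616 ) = 59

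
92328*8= 738624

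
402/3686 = 201/1843=0.11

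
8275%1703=1463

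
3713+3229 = 6942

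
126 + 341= 467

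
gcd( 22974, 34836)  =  6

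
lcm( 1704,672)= 47712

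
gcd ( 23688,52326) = 18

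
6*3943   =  23658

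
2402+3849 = 6251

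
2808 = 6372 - 3564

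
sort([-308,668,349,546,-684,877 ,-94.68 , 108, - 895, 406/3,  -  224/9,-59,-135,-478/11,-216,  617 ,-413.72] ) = [ - 895, - 684,-413.72, - 308,- 216,-135,-94.68, - 59, - 478/11,  -  224/9,108,406/3,  349,546,617, 668, 877] 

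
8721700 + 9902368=18624068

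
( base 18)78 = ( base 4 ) 2012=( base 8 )206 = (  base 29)4I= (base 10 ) 134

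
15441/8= 15441/8 = 1930.12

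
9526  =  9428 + 98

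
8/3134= 4/1567 = 0.00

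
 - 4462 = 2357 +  - 6819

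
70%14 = 0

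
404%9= 8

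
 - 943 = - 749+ - 194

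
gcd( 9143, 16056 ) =223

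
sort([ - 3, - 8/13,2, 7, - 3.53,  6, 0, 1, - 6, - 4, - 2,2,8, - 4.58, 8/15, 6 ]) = [ - 6,-4.58, - 4, - 3.53, - 3, - 2, - 8/13, 0,8/15, 1,  2, 2,  6,6, 7,  8]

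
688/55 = 688/55=12.51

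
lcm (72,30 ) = 360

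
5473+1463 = 6936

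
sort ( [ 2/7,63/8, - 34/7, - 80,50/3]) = [ - 80, - 34/7, 2/7, 63/8, 50/3]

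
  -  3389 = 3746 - 7135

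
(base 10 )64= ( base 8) 100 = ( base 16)40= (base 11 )59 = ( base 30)24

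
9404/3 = 9404/3 =3134.67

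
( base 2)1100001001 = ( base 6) 3333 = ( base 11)647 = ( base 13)47A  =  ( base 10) 777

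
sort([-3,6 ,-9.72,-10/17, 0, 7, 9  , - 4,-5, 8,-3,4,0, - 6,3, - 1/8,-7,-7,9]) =[-9.72,-7, - 7, - 6 ,-5,  -  4, - 3, - 3,-10/17, - 1/8, 0,0,3,4, 6,  7,8,9,9 ]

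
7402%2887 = 1628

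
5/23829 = 5/23829 = 0.00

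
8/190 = 4/95 = 0.04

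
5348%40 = 28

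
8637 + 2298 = 10935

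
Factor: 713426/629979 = 778/687 = 2^1*  3^( - 1)*229^(  -  1)*389^1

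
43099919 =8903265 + 34196654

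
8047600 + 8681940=16729540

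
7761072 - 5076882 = 2684190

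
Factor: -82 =-2^1*41^1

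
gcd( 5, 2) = 1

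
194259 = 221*879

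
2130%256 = 82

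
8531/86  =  99 + 17/86 = 99.20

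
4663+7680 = 12343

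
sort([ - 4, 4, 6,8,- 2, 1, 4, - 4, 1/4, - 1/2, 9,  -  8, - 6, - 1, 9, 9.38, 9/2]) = [- 8, - 6, - 4, -4, - 2, - 1 ,  -  1/2, 1/4,1,4, 4, 9/2,6, 8, 9, 9, 9.38] 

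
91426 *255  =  23313630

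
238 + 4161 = 4399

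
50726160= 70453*720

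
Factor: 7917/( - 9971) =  - 609/767 = - 3^1*7^1*13^( - 1 )*29^1 * 59^ ( -1) 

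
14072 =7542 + 6530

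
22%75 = 22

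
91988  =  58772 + 33216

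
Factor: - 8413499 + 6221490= -2192009^1 =- 2192009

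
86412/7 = 86412/7 = 12344.57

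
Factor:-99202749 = -3^1*23^1*79^1* 18199^1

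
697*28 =19516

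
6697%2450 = 1797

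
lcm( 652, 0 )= 0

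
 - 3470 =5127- 8597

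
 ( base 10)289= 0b100100001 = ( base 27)AJ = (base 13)193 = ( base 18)g1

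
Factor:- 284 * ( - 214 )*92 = 2^5*23^1*71^1*107^1  =  5591392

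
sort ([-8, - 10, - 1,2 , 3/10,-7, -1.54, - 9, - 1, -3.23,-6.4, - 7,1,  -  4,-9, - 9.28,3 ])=[ - 10,-9.28 ,-9,  -  9, - 8, - 7, - 7,-6.4, - 4, -3.23, - 1.54,-1, -1,3/10, 1 , 2, 3]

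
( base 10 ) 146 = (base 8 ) 222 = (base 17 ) 8A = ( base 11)123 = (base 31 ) 4M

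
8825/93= 94 + 83/93 =94.89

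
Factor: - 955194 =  - 2^1*3^1 *159199^1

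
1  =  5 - 4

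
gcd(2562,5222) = 14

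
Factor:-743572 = -2^2*185893^1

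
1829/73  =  1829/73 =25.05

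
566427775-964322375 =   -  397894600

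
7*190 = 1330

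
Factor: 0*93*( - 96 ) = 0^1 = 0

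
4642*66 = 306372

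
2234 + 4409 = 6643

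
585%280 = 25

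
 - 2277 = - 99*23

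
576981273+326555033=903536306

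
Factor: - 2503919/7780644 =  - 2^( - 2 ) * 3^( - 3 )*11^1 * 72043^( - 1 )*227629^1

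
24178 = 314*77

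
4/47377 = 4/47377= 0.00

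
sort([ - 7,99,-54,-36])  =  [-54, -36, -7,99]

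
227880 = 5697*40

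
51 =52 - 1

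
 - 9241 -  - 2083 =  - 7158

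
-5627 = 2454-8081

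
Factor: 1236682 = 2^1*17^1*36373^1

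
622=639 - 17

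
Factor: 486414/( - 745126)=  - 549/841 = - 3^2*29^( -2) * 61^1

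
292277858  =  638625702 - 346347844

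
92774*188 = 17441512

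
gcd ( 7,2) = 1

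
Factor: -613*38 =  - 23294 = - 2^1 * 19^1*613^1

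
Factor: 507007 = 29^1*17483^1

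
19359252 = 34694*558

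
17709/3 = 5903 = 5903.00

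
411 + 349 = 760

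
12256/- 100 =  - 123 + 11/25 = - 122.56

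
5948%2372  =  1204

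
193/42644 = 193/42644 = 0.00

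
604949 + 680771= 1285720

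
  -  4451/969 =  -  4451/969 = - 4.59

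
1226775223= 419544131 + 807231092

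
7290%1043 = 1032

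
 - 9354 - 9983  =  -19337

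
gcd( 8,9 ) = 1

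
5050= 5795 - 745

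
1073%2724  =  1073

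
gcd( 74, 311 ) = 1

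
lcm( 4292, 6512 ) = 188848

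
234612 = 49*4788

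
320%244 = 76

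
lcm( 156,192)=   2496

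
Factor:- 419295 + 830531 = 411236 = 2^2*7^1 * 19^1*773^1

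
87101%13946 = 3425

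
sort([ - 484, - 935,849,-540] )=[- 935,-540, - 484,849 ] 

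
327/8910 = 109/2970= 0.04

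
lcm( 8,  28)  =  56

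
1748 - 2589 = -841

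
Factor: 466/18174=3^( - 1)*13^( - 1)=1/39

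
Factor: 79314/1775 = 2^1*3^1 *5^(-2)*71^( - 1)*13219^1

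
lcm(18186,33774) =236418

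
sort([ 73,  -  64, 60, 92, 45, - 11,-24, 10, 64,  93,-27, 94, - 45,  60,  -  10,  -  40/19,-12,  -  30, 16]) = [-64, - 45,  -  30, - 27, - 24, - 12, - 11 , - 10, -40/19,10, 16, 45, 60, 60,64, 73,92,93,94] 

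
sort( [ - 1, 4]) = [-1, 4] 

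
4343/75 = 4343/75= 57.91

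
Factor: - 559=  -  13^1*43^1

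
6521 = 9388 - 2867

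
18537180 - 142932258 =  - 124395078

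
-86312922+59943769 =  - 26369153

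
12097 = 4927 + 7170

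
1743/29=1743/29  =  60.10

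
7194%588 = 138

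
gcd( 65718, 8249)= 1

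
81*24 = 1944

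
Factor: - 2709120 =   -  2^7 * 3^1*5^1*17^1 * 83^1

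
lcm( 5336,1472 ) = 42688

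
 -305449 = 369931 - 675380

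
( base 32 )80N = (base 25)D3F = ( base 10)8215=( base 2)10000000010111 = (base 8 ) 20027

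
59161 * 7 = 414127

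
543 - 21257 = - 20714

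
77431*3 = 232293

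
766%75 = 16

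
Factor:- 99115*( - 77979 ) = 3^1*5^1*11^1*17^1*43^1*139^1*461^1 = 7728888585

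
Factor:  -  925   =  - 5^2 * 37^1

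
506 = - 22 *(  -  23 ) 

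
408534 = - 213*(-1918)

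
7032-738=6294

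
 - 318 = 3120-3438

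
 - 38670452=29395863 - 68066315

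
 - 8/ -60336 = 1/7542=0.00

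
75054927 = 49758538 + 25296389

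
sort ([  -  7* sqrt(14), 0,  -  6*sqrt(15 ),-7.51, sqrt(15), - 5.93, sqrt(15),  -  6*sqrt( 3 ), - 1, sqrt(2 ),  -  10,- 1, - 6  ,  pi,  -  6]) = [ - 7 *sqrt( 14),- 6*sqrt (15 ),-6*sqrt(3 ),-10, - 7.51, - 6,  -  6,-5.93,-1, - 1, 0,sqrt(2 ),pi, sqrt (15), sqrt( 15)] 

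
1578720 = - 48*( - 32890 ) 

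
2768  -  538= 2230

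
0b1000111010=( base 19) 1b0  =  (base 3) 210010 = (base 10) 570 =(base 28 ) KA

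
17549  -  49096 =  - 31547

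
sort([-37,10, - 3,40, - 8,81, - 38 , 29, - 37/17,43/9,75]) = [-38, - 37, - 8, - 3,-37/17,43/9,10, 29,40, 75,81]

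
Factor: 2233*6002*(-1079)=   -  2^1*7^1 * 11^1*13^1*29^1*83^1*3001^1   =  - 14461260814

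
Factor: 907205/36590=181441/7318   =  2^( - 1 ) * 13^1* 17^1*821^1*3659^( - 1)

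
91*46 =4186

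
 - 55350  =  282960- 338310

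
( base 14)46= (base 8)76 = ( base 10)62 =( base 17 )3b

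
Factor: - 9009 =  - 3^2*7^1*11^1*13^1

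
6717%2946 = 825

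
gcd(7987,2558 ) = 1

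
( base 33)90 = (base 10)297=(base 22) db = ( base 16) 129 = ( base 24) C9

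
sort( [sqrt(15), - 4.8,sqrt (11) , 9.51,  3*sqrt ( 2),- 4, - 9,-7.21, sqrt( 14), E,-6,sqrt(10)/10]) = [-9, - 7.21, - 6, - 4.8,- 4,sqrt (10)/10,E, sqrt(11), sqrt( 14),sqrt( 15 ),3*sqrt( 2 ) , 9.51]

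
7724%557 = 483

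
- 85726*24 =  - 2057424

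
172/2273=172/2273 =0.08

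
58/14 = 4+1/7 = 4.14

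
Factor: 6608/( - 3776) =- 2^( - 2 )*7^1 = - 7/4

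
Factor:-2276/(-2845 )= 2^2 * 5^( - 1 ) =4/5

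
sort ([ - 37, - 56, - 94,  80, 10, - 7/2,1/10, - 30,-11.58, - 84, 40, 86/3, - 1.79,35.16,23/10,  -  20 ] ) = [ - 94 , - 84, - 56, - 37 , - 30 , - 20, - 11.58, - 7/2,- 1.79,  1/10, 23/10 , 10, 86/3, 35.16,40,  80 ]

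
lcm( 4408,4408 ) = 4408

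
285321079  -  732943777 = -447622698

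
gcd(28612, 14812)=92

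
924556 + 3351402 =4275958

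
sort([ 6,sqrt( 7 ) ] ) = [ sqrt( 7 ),6 ] 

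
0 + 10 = 10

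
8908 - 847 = 8061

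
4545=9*505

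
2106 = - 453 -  - 2559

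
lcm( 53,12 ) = 636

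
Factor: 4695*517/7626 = 2^( - 1)*5^1*11^1*31^( - 1 )*41^(-1)*47^1*313^1 = 809105/2542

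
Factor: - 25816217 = -7^1*17^1 * 59^1*3677^1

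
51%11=7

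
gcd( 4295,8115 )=5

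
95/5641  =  95/5641  =  0.02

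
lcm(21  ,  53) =1113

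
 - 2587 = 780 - 3367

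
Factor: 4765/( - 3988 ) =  - 2^ ( - 2) * 5^1*953^1 *997^( - 1)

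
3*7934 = 23802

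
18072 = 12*1506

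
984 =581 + 403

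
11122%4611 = 1900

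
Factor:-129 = -3^1*43^1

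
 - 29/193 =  - 29/193  =  - 0.15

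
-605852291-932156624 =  - 1538008915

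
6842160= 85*80496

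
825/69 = 275/23 = 11.96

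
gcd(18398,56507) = 1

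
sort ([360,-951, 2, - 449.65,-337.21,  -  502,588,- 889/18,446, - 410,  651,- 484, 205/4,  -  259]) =[ - 951, - 502, - 484, - 449.65,  -  410,-337.21, - 259, - 889/18, 2, 205/4, 360, 446, 588,651 ]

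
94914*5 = 474570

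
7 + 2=9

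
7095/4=1773 + 3/4 = 1773.75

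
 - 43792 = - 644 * 68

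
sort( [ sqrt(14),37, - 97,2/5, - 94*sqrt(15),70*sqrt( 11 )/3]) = [-94*sqrt( 15), - 97,2/5,sqrt(14 ),37, 70*  sqrt( 11 ) /3]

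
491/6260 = 491/6260 = 0.08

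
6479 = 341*19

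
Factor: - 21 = -3^1*7^1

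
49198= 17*2894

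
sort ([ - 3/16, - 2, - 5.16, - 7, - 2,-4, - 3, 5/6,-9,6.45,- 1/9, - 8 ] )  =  [ - 9,-8, - 7, - 5.16 ,-4,  -  3, - 2, - 2,-3/16, -1/9,5/6,6.45] 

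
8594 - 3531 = 5063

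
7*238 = 1666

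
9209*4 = 36836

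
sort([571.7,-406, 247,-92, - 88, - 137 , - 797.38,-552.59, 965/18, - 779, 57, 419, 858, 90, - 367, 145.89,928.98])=[  -  797.38, - 779,-552.59,-406 , - 367, - 137, - 92, - 88, 965/18,57,90,145.89,247,419, 571.7,858, 928.98]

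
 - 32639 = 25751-58390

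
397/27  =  14 + 19/27= 14.70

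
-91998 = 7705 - 99703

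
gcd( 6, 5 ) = 1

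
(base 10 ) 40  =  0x28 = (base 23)1h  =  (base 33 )17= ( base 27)1D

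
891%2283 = 891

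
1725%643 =439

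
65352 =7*9336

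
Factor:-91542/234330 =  - 209/535 = - 5^(-1 )*11^1*19^1*107^(-1)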